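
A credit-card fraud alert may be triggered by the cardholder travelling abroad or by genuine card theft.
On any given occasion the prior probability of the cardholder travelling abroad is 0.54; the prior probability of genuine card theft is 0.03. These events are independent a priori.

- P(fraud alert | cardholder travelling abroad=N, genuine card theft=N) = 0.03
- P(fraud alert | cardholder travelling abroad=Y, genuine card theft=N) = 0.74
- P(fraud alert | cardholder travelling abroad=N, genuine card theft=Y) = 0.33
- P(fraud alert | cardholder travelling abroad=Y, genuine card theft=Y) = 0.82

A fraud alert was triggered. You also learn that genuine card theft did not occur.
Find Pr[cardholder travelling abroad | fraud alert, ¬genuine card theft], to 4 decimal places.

P(fraud alert | ¬genuine card theft) = 0.03·0.46 + 0.74·0.54 = 0.013800 + 0.399600 = 0.413400
Of this, 0.399600 comes from 0.74·0.54 (the cardholder travelling abroad=true cases).
Hence the posterior is 0.399600/0.413400 ≈ 0.9666.

Pr[cardholder travelling abroad | fraud alert, ¬genuine card theft] ≈ 0.9666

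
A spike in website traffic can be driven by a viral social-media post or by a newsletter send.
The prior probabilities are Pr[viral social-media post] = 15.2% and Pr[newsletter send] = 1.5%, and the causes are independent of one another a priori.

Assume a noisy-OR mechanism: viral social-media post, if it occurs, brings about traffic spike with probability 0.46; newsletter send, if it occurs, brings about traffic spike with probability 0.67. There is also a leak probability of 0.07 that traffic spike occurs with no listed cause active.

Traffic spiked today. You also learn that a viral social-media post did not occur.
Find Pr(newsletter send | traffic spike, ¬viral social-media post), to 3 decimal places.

Under noisy-OR, P(traffic spike | causes) = 1 − (1−0.07)·∏(1−qᵢ) over the active causes.
Weight on newsletter send=true, given the evidence: 0.6931·0.015 = 0.010396
Denominator P(traffic spike | ¬viral social-media post): 0.07·0.985 + 0.6931·0.015 = 0.079346
P(newsletter send | traffic spike, ¬viral social-media post) = 0.010396/0.079346 ≈ 0.131

Pr(newsletter send | traffic spike, ¬viral social-media post) ≈ 0.131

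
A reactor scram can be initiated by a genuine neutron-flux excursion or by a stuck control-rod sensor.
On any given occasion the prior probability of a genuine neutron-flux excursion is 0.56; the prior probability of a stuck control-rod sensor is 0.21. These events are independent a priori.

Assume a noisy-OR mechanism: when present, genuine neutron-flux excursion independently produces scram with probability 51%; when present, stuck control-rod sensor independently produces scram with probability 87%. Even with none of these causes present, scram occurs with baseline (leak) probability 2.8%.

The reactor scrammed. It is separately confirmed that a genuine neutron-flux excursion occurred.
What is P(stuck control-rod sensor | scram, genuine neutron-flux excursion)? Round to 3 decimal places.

P(stuck control-rod sensor | scram, genuine neutron-flux excursion) ≈ 0.323

Under noisy-OR, P(scram | causes) = 1 − (1−0.028)·∏(1−qᵢ) over the active causes.
Weight on stuck control-rod sensor=true, given the evidence: 0.938084·0.21 = 0.196998
The normalizing constant is 0.52372·0.79 + 0.938084·0.21 = 0.610737
P(stuck control-rod sensor | scram, genuine neutron-flux excursion) = 0.196998/0.610737 ≈ 0.323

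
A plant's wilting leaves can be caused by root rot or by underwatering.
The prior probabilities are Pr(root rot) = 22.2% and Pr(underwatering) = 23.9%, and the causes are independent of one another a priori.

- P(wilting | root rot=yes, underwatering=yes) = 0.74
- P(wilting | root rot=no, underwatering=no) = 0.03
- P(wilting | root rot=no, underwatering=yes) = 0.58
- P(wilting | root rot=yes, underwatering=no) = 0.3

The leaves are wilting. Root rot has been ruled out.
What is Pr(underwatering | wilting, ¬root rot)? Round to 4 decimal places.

For the numerator, keep only underwatering=true terms: 0.58*0.239 = 0.138620
Normalizer over all consistent configurations: 0.03*0.761 + 0.58*0.239 = 0.161450
Posterior = 0.138620 / 0.161450 ≈ 0.8586

Pr(underwatering | wilting, ¬root rot) ≈ 0.8586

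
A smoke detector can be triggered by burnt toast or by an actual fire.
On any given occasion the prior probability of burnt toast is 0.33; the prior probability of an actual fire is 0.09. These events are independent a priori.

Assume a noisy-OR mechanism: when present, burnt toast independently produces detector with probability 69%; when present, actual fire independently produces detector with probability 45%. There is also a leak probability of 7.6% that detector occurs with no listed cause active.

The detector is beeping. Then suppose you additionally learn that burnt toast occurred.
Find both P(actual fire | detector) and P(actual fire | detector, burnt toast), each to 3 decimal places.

Under noisy-OR, P(detector | causes) = 1 − (1−0.076)·∏(1−qᵢ) over the active causes.
P(detector) = 0.076·0.67·0.91 + 0.4918·0.67·0.09 + 0.71356·0.33·0.91 + 0.842458·0.33·0.09 = 0.046337 + 0.029656 + 0.214282 + 0.025021 = 0.315296
Restricting to configurations with actual fire present: 0.029656 + 0.025021 = 0.054677.
So P(actual fire | detector) = 0.054677/0.315296 ≈ 0.173.

Now also conditioning on burnt toast=true:
By total probability over both values of actual fire:
  P(detector | burnt toast) = 0.71356*0.91 + 0.842458*0.09
        = 0.649340 + 0.075821 = 0.725161
Keeping only the actual fire-present terms gives 0.075821, so
  P(actual fire | detector, burnt toast) = 0.075821 / 0.725161 ≈ 0.105
— burnt toast explains away the evidence for actual fire.

P(actual fire | detector) ≈ 0.173; P(actual fire | detector, burnt toast) ≈ 0.105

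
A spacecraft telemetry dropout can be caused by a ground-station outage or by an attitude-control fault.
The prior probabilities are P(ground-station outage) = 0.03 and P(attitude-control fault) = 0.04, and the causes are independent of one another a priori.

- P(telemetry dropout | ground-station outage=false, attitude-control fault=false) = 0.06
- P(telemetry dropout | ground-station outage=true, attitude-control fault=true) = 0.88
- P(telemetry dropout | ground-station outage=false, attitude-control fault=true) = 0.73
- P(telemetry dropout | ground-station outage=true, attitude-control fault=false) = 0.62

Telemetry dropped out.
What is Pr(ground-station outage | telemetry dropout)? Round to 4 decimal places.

For the numerator, keep only ground-station outage=true terms: 0.017856 + 0.001056 = 0.018912
The normalizing constant is 0.06×0.97×0.96 + 0.73×0.97×0.04 + 0.62×0.03×0.96 + 0.88×0.03×0.04 = 0.103108
P(ground-station outage | telemetry dropout) = 0.018912/0.103108 ≈ 0.1834

Pr(ground-station outage | telemetry dropout) ≈ 0.1834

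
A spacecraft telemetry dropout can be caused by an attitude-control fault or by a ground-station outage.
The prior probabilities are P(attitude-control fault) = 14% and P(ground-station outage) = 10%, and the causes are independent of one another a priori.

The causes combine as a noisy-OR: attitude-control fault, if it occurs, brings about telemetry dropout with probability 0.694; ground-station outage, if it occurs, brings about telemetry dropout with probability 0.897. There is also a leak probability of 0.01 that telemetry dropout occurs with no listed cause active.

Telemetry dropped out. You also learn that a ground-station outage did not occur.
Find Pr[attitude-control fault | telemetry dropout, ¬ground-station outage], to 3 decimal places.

Under noisy-OR, P(telemetry dropout | causes) = 1 − (1−0.01)·∏(1−qᵢ) over the active causes.
Weight on attitude-control fault=true, given the evidence: 0.69706*0.14 = 0.097588
The normalizing constant is 0.01*0.86 + 0.69706*0.14 = 0.106188
P(attitude-control fault | telemetry dropout, ¬ground-station outage) = 0.097588/0.106188 ≈ 0.919

Pr[attitude-control fault | telemetry dropout, ¬ground-station outage] ≈ 0.919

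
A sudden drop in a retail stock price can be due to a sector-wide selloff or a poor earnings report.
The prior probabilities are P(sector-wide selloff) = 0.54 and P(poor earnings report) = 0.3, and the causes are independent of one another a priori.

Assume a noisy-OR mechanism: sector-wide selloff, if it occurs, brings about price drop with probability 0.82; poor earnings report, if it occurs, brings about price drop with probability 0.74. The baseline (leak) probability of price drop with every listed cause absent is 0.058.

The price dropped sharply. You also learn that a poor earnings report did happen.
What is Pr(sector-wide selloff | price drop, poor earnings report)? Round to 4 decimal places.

Under noisy-OR, P(price drop | causes) = 1 − (1−0.058)·∏(1−qᵢ) over the active causes.
Sum P(price drop|·) weighted by the priors over both values of sector-wide selloff:
  P(price drop | poor earnings report) = 0.75508*0.46 + 0.955914*0.54
        = 0.347337 + 0.516194 = 0.863531
The terms with sector-wide selloff present sum to 0.516194, so
  P(sector-wide selloff | price drop, poor earnings report) = 0.516194 / 0.863531 ≈ 0.5978

Pr(sector-wide selloff | price drop, poor earnings report) ≈ 0.5978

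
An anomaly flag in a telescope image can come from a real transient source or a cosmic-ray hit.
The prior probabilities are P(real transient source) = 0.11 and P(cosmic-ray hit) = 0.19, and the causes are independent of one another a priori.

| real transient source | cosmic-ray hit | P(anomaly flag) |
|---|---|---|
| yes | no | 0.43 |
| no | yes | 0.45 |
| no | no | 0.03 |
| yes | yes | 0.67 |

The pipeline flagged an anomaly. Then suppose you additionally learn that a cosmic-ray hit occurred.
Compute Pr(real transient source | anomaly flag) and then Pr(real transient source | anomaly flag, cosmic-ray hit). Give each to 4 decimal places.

Pr(real transient source | anomaly flag) ≈ 0.3487; Pr(real transient source | anomaly flag, cosmic-ray hit) ≈ 0.1554

Numerator (weight on configurations with real transient source): 0.038313 + 0.014003 = 0.052316
The normalizing constant is 0.03·0.89·0.81 + 0.45·0.89·0.19 + 0.43·0.11·0.81 + 0.67·0.11·0.19 = 0.150038
Posterior = 0.052316 / 0.150038 ≈ 0.3487

With the extra evidence:
Enumerate both values of real transient source and weight by the priors:
  P(anomaly flag | cosmic-ray hit) = 0.45·0.89 + 0.67·0.11
        = 0.400500 + 0.073700 = 0.474200
Keeping only the real transient source-present terms gives 0.073700, so
  P(real transient source | anomaly flag, cosmic-ray hit) = 0.073700 / 0.474200 ≈ 0.1554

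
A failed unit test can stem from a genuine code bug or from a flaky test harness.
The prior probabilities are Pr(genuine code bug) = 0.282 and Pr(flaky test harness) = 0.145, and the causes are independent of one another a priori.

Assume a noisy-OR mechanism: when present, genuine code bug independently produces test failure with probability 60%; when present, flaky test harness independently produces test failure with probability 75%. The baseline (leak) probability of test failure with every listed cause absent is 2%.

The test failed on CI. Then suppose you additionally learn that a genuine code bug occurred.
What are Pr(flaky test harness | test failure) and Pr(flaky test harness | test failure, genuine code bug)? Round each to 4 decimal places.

Under noisy-OR, P(test failure | causes) = 1 − (1−0.02)·∏(1−qᵢ) over the active causes.
P(test failure) = 0.02×0.718×0.855 + 0.755×0.718×0.145 + 0.608×0.282×0.855 + 0.902×0.282×0.145 = 0.012278 + 0.078603 + 0.146595 + 0.036883 = 0.274359
Of this, 0.115486 comes from 0.078603 + 0.036883 (the flaky test harness=true cases).
P(flaky test harness | test failure) = 0.115486 / 0.274359 ≈ 0.4209

Now also conditioning on genuine code bug=true:
Numerator (weight on configurations with flaky test harness): 0.902·0.145 = 0.130790
Normalizer over all consistent configurations: 0.608·0.855 + 0.902·0.145 = 0.650630
P(flaky test harness | test failure, genuine code bug) = 0.130790/0.650630 ≈ 0.2010
This is intercausal reasoning (explaining away): once genuine code bug accounts for the test failure, flaky test harness becomes less likely.

Pr(flaky test harness | test failure) ≈ 0.4209; Pr(flaky test harness | test failure, genuine code bug) ≈ 0.2010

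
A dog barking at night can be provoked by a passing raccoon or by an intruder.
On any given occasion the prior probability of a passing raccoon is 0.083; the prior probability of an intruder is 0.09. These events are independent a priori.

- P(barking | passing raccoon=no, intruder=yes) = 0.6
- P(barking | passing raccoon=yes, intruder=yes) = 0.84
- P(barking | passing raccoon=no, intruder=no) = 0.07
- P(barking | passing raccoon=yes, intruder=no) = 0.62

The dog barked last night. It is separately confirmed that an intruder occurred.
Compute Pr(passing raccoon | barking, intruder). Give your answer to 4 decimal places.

P(barking | intruder) = 0.6*0.917 + 0.84*0.083 = 0.550200 + 0.069720 = 0.619920
Restricting to configurations with passing raccoon present: 0.84*0.083 = 0.069720.
P(passing raccoon | barking, intruder) = 0.069720 / 0.619920 ≈ 0.1125

Pr(passing raccoon | barking, intruder) ≈ 0.1125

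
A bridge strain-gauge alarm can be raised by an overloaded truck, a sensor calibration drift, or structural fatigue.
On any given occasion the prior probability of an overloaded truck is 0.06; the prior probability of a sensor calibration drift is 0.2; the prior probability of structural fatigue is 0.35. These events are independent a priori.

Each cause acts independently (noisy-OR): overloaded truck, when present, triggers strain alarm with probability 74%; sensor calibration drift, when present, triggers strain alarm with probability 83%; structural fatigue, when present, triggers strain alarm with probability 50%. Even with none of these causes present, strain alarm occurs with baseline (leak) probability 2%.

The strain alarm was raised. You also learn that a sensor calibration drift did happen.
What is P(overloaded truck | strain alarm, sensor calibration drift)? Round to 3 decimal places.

Under noisy-OR, P(strain alarm | causes) = 1 − (1−0.02)·∏(1−qᵢ) over the active causes.
P(strain alarm | sensor calibration drift) = 0.8334*0.94*0.65 + 0.9167*0.94*0.35 + 0.956684*0.06*0.65 + 0.978342*0.06*0.35 = 0.509207 + 0.301594 + 0.037311 + 0.020545 = 0.868657
The overloaded truck-present share is 0.037311 + 0.020545 = 0.057856.
So P(overloaded truck | strain alarm, sensor calibration drift) = 0.057856/0.868657 ≈ 0.067.

P(overloaded truck | strain alarm, sensor calibration drift) ≈ 0.067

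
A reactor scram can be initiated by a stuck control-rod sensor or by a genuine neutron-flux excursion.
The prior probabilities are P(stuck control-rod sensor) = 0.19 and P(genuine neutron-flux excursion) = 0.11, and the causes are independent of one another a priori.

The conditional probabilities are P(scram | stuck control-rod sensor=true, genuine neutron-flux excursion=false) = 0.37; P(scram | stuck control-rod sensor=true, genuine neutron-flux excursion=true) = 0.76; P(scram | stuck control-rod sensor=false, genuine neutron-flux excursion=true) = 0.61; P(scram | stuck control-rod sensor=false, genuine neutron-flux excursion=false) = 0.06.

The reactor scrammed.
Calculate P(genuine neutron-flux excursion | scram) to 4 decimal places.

P(genuine neutron-flux excursion | scram) ≈ 0.3989

Enumerate the 4 (stuck control-rod sensor, genuine neutron-flux excursion) configurations and weight by the priors:
  P(scram) = 0.06·0.81·0.89 + 0.61·0.81·0.11 + 0.37·0.19·0.89 + 0.76·0.19·0.11
        = 0.043254 + 0.054351 + 0.062567 + 0.015884 = 0.176056
Configurations with genuine neutron-flux excursion contribute 0.070235, so
  P(genuine neutron-flux excursion | scram) = 0.070235 / 0.176056 ≈ 0.3989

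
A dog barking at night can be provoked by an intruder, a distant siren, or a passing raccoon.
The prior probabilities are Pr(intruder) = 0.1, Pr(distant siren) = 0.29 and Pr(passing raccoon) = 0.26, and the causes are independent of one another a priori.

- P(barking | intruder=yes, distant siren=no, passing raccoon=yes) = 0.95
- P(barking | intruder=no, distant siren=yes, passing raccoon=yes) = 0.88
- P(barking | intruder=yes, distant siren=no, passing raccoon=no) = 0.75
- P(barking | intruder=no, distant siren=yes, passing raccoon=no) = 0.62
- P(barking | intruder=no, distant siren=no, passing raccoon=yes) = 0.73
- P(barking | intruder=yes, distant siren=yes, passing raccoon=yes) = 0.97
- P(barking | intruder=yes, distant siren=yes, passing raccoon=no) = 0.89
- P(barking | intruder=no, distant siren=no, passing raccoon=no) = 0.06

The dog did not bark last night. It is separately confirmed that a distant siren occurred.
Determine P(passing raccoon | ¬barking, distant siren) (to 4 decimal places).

For the numerator, keep only passing raccoon=true terms: 0.028080 + 0.000780 = 0.028860
The normalizing constant is 0.38*0.9*0.74 + 0.12*0.9*0.26 + 0.11*0.1*0.74 + 0.03*0.1*0.26 = 0.290080
Posterior = 0.028860 / 0.290080 ≈ 0.0995

P(passing raccoon | ¬barking, distant siren) ≈ 0.0995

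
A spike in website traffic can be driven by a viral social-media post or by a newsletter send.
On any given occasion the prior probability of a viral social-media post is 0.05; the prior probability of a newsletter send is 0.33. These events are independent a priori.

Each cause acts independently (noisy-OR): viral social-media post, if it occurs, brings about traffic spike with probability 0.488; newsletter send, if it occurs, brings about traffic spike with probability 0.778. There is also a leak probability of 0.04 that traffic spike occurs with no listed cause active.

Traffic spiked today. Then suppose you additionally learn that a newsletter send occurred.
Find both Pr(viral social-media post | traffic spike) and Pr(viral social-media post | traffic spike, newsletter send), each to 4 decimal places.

Under noisy-OR, P(traffic spike | causes) = 1 − (1−0.04)·∏(1−qᵢ) over the active causes.
Sum P(traffic spike|·) weighted by the priors over the 4 (viral social-media post, newsletter send) configurations:
  P(traffic spike) = 0.04×0.95×0.67 + 0.78688×0.95×0.33 + 0.50848×0.05×0.67 + 0.890883×0.05×0.33
        = 0.025460 + 0.246687 + 0.017034 + 0.014700 = 0.303881
Keeping only the viral social-media post-present terms gives 0.031734, so
  P(viral social-media post | traffic spike) = 0.031734 / 0.303881 ≈ 0.1044

Now also conditioning on newsletter send=true:
Sum P(traffic spike|·) weighted by the priors over both values of viral social-media post:
  P(traffic spike | newsletter send) = 0.78688*0.95 + 0.890883*0.05
        = 0.747536 + 0.044544 = 0.792080
Keeping only the viral social-media post-present terms gives 0.044544, so
  P(viral social-media post | traffic spike, newsletter send) = 0.044544 / 0.792080 ≈ 0.0562
This is intercausal reasoning (explaining away): once newsletter send accounts for the traffic spike, viral social-media post becomes less likely.

Pr(viral social-media post | traffic spike) ≈ 0.1044; Pr(viral social-media post | traffic spike, newsletter send) ≈ 0.0562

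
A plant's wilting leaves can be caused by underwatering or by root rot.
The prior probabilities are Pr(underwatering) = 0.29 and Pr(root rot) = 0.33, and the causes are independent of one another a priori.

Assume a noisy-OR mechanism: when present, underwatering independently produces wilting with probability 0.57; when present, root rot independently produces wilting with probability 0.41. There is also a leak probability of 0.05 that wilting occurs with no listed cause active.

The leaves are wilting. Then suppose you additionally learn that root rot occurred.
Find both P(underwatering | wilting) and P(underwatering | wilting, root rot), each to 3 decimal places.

Under noisy-OR, P(wilting | causes) = 1 − (1−0.05)·∏(1−qᵢ) over the active causes.
P(wilting) = 0.05·0.71·0.67 + 0.4395·0.71·0.33 + 0.5915·0.29·0.67 + 0.758985·0.29·0.33 = 0.023785 + 0.102975 + 0.114928 + 0.072635 = 0.314323
Restricting to configurations with underwatering present: 0.114928 + 0.072635 = 0.187563.
Hence the posterior is 0.187563/0.314323 ≈ 0.597.

With the extra evidence:
Numerator (weight on configurations with underwatering): 0.758985·0.29 = 0.220106
Normalizer over all consistent configurations: 0.4395·0.71 + 0.758985·0.29 = 0.532151
Posterior = 0.220106 / 0.532151 ≈ 0.414

P(underwatering | wilting) ≈ 0.597; P(underwatering | wilting, root rot) ≈ 0.414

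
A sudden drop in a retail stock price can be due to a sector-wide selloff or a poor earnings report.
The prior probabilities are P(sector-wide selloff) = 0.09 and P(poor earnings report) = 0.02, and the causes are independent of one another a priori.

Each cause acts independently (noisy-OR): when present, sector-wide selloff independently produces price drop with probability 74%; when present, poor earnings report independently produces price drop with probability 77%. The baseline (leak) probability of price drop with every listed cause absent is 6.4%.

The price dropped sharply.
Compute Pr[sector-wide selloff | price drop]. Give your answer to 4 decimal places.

Under noisy-OR, P(price drop | causes) = 1 − (1−0.064)·∏(1−qᵢ) over the active causes.
P(price drop) = 0.064*0.91*0.98 + 0.78472*0.91*0.02 + 0.75664*0.09*0.98 + 0.944027*0.09*0.02 = 0.057075 + 0.014282 + 0.066736 + 0.001699 = 0.139792
The sector-wide selloff-present share is 0.066736 + 0.001699 = 0.068435.
Hence the posterior is 0.068435/0.139792 ≈ 0.4895.

Pr[sector-wide selloff | price drop] ≈ 0.4895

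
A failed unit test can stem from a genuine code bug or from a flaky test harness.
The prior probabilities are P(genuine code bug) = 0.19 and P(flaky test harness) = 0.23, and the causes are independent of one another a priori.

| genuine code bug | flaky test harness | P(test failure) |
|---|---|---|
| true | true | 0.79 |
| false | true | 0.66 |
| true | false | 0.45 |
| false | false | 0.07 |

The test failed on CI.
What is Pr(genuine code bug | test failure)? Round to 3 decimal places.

Sum P(test failure|·) weighted by the priors over the 4 (genuine code bug, flaky test harness) configurations:
  P(test failure) = 0.07×0.81×0.77 + 0.66×0.81×0.23 + 0.45×0.19×0.77 + 0.79×0.19×0.23
        = 0.043659 + 0.122958 + 0.065835 + 0.034523 = 0.266975
Keeping only the genuine code bug-present terms gives 0.100358, so
  P(genuine code bug | test failure) = 0.100358 / 0.266975 ≈ 0.376

Pr(genuine code bug | test failure) ≈ 0.376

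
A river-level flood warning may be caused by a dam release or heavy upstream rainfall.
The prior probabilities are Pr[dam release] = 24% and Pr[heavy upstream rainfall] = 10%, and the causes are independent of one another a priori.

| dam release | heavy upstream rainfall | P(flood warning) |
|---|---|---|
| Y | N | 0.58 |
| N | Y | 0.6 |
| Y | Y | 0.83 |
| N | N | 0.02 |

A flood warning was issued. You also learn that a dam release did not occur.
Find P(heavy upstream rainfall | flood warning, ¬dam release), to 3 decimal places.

P(flood warning | ¬dam release) = 0.02×0.9 + 0.6×0.1 = 0.018000 + 0.060000 = 0.078000
Restricting to configurations with heavy upstream rainfall present: 0.6×0.1 = 0.060000.
Hence the posterior is 0.060000/0.078000 ≈ 0.769.

P(heavy upstream rainfall | flood warning, ¬dam release) ≈ 0.769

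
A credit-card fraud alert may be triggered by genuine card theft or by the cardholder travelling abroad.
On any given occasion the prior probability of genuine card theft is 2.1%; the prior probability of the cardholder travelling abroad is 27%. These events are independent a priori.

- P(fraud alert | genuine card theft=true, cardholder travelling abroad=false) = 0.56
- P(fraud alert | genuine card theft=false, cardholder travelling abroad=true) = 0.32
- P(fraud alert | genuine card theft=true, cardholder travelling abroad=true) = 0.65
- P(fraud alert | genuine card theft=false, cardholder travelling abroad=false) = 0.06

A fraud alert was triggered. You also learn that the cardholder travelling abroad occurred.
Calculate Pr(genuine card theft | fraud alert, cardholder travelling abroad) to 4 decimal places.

By total probability over both values of genuine card theft:
  P(fraud alert | cardholder travelling abroad) = 0.32*0.979 + 0.65*0.021
        = 0.313280 + 0.013650 = 0.326930
The terms with genuine card theft present sum to 0.013650, so
  P(genuine card theft | fraud alert, cardholder travelling abroad) = 0.013650 / 0.326930 ≈ 0.0418

Pr(genuine card theft | fraud alert, cardholder travelling abroad) ≈ 0.0418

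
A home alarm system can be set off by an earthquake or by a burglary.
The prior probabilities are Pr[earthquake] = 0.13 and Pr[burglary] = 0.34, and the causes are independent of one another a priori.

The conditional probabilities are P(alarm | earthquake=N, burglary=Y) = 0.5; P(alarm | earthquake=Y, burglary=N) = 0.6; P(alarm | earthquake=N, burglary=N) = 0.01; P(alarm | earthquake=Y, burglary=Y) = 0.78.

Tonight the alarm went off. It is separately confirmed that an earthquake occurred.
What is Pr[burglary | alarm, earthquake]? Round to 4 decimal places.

P(alarm | earthquake) = 0.6*0.66 + 0.78*0.34 = 0.396000 + 0.265200 = 0.661200
Of this, 0.265200 comes from 0.78*0.34 (the burglary=true cases).
So P(burglary | alarm, earthquake) = 0.265200/0.661200 ≈ 0.4011.

Pr[burglary | alarm, earthquake] ≈ 0.4011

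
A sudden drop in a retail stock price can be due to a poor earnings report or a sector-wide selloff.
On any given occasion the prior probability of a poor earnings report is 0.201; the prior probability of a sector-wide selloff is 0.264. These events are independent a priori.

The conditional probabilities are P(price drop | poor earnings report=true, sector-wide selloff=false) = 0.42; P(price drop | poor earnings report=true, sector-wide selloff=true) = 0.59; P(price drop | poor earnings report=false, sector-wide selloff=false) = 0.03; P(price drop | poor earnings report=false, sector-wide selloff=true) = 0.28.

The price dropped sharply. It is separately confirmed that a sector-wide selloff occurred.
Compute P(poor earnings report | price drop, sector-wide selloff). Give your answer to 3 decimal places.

P(poor earnings report | price drop, sector-wide selloff) ≈ 0.346

Weight on poor earnings report=true, given the evidence: 0.59·0.201 = 0.118590
Denominator P(price drop | sector-wide selloff): 0.28·0.799 + 0.59·0.201 = 0.342310
P(poor earnings report | price drop, sector-wide selloff) = 0.118590/0.342310 ≈ 0.346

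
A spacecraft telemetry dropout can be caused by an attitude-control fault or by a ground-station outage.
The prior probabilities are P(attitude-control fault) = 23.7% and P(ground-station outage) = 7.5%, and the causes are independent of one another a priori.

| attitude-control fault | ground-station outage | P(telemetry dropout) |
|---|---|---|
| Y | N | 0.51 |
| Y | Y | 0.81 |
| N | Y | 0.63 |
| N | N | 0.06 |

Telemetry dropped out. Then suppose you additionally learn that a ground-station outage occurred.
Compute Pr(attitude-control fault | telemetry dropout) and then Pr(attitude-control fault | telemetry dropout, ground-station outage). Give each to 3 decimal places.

Pr(attitude-control fault | telemetry dropout) ≈ 0.617; Pr(attitude-control fault | telemetry dropout, ground-station outage) ≈ 0.285

Weight on attitude-control fault=true, given the evidence: 0.111805 + 0.014398 = 0.126203
Denominator P(telemetry dropout): 0.06·0.763·0.925 + 0.63·0.763·0.075 + 0.51·0.237·0.925 + 0.81·0.237·0.075 = 0.204602
P(attitude-control fault | telemetry dropout) = 0.126203/0.204602 ≈ 0.617

With the extra evidence:
P(telemetry dropout | ground-station outage) = 0.63·0.763 + 0.81·0.237 = 0.480690 + 0.191970 = 0.672660
Restricting to configurations with attitude-control fault present: 0.81·0.237 = 0.191970.
Hence the posterior is 0.191970/0.672660 ≈ 0.285.
This is intercausal reasoning (explaining away): once ground-station outage accounts for the telemetry dropout, attitude-control fault becomes less likely.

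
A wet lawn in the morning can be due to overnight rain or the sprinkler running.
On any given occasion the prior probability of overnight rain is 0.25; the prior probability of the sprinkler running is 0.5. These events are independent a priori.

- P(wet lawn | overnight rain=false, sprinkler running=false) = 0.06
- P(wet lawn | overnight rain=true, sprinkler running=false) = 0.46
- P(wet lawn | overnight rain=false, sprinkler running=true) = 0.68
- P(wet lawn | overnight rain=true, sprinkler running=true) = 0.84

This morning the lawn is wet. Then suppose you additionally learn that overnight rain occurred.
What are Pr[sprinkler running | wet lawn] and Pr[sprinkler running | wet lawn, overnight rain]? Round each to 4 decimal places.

For the numerator, keep only sprinkler running=true terms: 0.255000 + 0.105000 = 0.360000
Normalizer over all consistent configurations: 0.06*0.75*0.5 + 0.68*0.75*0.5 + 0.46*0.25*0.5 + 0.84*0.25*0.5 = 0.440000
Posterior = 0.360000 / 0.440000 ≈ 0.8182

Now also conditioning on overnight rain=true:
Weight on sprinkler running=true, given the evidence: 0.84·0.5 = 0.420000
Denominator P(wet lawn | overnight rain): 0.46·0.5 + 0.84·0.5 = 0.650000
P(sprinkler running | wet lawn, overnight rain) = 0.420000/0.650000 ≈ 0.6462
Conditioning on overnight rain lowers the posterior on sprinkler running: the classic explaining-away effect in a common-effect structure.

Pr[sprinkler running | wet lawn] ≈ 0.8182; Pr[sprinkler running | wet lawn, overnight rain] ≈ 0.6462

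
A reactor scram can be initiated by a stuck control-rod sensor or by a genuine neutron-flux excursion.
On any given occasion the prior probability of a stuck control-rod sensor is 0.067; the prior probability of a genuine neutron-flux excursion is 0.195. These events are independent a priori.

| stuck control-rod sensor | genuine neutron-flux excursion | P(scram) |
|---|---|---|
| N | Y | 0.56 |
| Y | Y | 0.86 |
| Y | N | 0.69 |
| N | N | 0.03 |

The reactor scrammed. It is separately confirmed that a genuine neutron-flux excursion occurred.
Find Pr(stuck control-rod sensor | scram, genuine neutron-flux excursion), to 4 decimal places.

Weight on stuck control-rod sensor=true, given the evidence: 0.86×0.067 = 0.057620
Normalizer over all consistent configurations: 0.56×0.933 + 0.86×0.067 = 0.580100
Posterior = 0.057620 / 0.580100 ≈ 0.0993

Pr(stuck control-rod sensor | scram, genuine neutron-flux excursion) ≈ 0.0993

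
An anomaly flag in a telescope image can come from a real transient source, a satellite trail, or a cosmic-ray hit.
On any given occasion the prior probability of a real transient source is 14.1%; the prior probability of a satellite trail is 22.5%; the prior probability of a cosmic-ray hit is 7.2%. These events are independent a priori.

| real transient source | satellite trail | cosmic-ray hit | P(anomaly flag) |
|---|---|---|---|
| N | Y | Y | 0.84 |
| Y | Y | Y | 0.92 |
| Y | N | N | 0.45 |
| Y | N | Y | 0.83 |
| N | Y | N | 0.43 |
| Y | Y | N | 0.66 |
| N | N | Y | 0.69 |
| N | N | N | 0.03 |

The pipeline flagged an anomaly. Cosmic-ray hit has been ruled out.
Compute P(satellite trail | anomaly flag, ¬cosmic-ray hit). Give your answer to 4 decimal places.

P(anomaly flag | ¬cosmic-ray hit) = 0.03·0.859·0.775 + 0.43·0.859·0.225 + 0.45·0.141·0.775 + 0.66·0.141·0.225 = 0.019972 + 0.083108 + 0.049174 + 0.020938 = 0.173192
Of this, 0.104046 comes from 0.083108 + 0.020938 (the satellite trail=true cases).
So P(satellite trail | anomaly flag, ¬cosmic-ray hit) = 0.104046/0.173192 ≈ 0.6008.

P(satellite trail | anomaly flag, ¬cosmic-ray hit) ≈ 0.6008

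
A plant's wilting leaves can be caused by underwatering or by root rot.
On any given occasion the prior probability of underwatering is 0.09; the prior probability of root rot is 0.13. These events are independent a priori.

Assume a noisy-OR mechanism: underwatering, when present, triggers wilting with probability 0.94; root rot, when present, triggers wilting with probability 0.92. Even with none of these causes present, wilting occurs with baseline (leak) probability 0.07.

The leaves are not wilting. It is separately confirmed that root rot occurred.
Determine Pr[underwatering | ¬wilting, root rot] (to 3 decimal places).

Under noisy-OR, P(wilting | causes) = 1 − (1−0.07)·∏(1−qᵢ) over the active causes.
Weight on underwatering=true, given the evidence: 0.004464*0.09 = 0.000402
The normalizing constant is 0.0744*0.91 + 0.004464*0.09 = 0.068106
Posterior = 0.000402 / 0.068106 ≈ 0.006

Pr[underwatering | ¬wilting, root rot] ≈ 0.006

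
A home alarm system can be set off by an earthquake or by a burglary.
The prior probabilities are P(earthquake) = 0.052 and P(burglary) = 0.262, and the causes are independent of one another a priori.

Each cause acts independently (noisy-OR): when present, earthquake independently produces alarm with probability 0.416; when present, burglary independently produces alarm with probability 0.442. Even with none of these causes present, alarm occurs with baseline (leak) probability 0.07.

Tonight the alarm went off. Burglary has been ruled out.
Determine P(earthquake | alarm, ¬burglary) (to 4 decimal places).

P(earthquake | alarm, ¬burglary) ≈ 0.2636

Under noisy-OR, P(alarm | causes) = 1 − (1−0.07)·∏(1−qᵢ) over the active causes.
P(alarm | ¬burglary) = 0.07*0.948 + 0.45688*0.052 = 0.066360 + 0.023758 = 0.090118
Of this, 0.023758 comes from 0.45688*0.052 (the earthquake=true cases).
P(earthquake | alarm, ¬burglary) = 0.023758 / 0.090118 ≈ 0.2636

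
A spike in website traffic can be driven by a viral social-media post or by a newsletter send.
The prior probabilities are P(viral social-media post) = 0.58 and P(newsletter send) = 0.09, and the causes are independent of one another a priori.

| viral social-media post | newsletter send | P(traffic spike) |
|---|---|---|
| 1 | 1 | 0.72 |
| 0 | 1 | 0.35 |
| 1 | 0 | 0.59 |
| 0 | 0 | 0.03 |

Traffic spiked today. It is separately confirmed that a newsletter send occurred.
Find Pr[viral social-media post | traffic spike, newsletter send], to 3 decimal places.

Weight on viral social-media post=true, given the evidence: 0.72·0.58 = 0.417600
Normalizer over all consistent configurations: 0.35·0.42 + 0.72·0.58 = 0.564600
P(viral social-media post | traffic spike, newsletter send) = 0.417600/0.564600 ≈ 0.740

Pr[viral social-media post | traffic spike, newsletter send] ≈ 0.740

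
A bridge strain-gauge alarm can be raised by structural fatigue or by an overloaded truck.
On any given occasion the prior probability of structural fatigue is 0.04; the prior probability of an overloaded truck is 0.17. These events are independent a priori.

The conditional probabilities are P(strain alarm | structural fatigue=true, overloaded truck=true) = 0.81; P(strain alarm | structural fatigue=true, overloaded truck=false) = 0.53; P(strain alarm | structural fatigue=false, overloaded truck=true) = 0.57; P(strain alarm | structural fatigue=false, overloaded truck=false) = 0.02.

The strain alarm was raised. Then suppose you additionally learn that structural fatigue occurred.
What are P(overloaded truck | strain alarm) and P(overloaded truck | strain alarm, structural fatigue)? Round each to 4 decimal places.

P(overloaded truck | strain alarm) ≈ 0.7461; P(overloaded truck | strain alarm, structural fatigue) ≈ 0.2384

Weight on overloaded truck=true, given the evidence: 0.093024 + 0.005508 = 0.098532
Denominator P(strain alarm): 0.02*0.96*0.83 + 0.57*0.96*0.17 + 0.53*0.04*0.83 + 0.81*0.04*0.17 = 0.132064
P(overloaded truck | strain alarm) = 0.098532/0.132064 ≈ 0.7461

With the extra evidence:
P(strain alarm | structural fatigue) = 0.53·0.83 + 0.81·0.17 = 0.439900 + 0.137700 = 0.577600
The overloaded truck-present share is 0.81·0.17 = 0.137700.
Hence the posterior is 0.137700/0.577600 ≈ 0.2384.
The drop from 0.7461 to 0.2384 is the explaining-away (discounting) effect.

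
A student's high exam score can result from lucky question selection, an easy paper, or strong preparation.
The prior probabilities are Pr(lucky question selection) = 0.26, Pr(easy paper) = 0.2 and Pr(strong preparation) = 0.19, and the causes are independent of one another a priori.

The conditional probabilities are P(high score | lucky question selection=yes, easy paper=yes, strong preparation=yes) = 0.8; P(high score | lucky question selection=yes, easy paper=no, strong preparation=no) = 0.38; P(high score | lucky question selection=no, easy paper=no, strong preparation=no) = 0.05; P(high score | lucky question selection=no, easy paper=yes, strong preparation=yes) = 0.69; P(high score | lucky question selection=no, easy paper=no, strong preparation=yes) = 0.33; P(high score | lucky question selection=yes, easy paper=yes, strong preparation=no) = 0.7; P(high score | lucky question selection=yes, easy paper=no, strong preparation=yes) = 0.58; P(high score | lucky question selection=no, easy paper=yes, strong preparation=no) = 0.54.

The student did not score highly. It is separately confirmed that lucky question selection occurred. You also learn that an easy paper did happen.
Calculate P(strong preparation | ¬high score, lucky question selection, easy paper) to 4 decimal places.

P(strong preparation | ¬high score, lucky question selection, easy paper) ≈ 0.1352

P(¬high score | lucky question selection, easy paper) = 0.3*0.81 + 0.2*0.19 = 0.243000 + 0.038000 = 0.281000
Restricting to configurations with strong preparation present: 0.2*0.19 = 0.038000.
So P(strong preparation | ¬high score, lucky question selection, easy paper) = 0.038000/0.281000 ≈ 0.1352.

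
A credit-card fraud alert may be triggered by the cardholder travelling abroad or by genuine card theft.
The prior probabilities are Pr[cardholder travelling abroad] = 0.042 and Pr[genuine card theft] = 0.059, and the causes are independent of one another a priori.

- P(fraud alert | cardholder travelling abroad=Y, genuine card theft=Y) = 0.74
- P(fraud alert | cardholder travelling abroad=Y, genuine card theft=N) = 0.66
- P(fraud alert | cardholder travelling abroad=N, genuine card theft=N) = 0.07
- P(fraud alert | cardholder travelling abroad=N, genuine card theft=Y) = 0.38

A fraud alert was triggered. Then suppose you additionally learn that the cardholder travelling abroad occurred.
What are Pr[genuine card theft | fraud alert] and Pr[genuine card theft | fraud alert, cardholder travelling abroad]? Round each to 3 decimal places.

Enumerate the 4 (cardholder travelling abroad, genuine card theft) configurations and weight by the priors:
  P(fraud alert) = 0.07×0.958×0.941 + 0.38×0.958×0.059 + 0.66×0.042×0.941 + 0.74×0.042×0.059
        = 0.063103 + 0.021478 + 0.026085 + 0.001834 = 0.112500
The terms with genuine card theft present sum to 0.023312, so
  P(genuine card theft | fraud alert) = 0.023312 / 0.112500 ≈ 0.207

Now also conditioning on cardholder travelling abroad=true:
Numerator (weight on configurations with genuine card theft): 0.74*0.059 = 0.043660
Normalizer over all consistent configurations: 0.66*0.941 + 0.74*0.059 = 0.664720
Posterior = 0.043660 / 0.664720 ≈ 0.066
This is intercausal reasoning (explaining away): once cardholder travelling abroad accounts for the fraud alert, genuine card theft becomes less likely.

Pr[genuine card theft | fraud alert] ≈ 0.207; Pr[genuine card theft | fraud alert, cardholder travelling abroad] ≈ 0.066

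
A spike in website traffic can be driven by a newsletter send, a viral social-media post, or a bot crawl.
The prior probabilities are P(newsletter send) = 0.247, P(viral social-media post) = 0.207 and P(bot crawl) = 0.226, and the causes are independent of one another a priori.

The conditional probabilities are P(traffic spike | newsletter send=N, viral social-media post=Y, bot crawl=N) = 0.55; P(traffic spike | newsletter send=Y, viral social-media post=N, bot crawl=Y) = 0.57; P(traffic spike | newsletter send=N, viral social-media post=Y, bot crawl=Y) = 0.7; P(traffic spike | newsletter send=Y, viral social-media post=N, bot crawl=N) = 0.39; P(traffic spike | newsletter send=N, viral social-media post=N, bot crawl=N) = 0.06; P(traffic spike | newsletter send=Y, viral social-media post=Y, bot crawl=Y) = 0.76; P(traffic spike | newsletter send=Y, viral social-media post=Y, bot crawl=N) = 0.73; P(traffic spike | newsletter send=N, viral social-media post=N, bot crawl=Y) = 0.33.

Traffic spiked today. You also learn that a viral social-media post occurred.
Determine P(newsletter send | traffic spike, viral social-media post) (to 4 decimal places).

P(newsletter send | traffic spike, viral social-media post) ≈ 0.2927

By total probability over the 4 (newsletter send, bot crawl) configurations:
  P(traffic spike | viral social-media post) = 0.55·0.753·0.774 + 0.7·0.753·0.226 + 0.73·0.247·0.774 + 0.76·0.247·0.226
        = 0.320552 + 0.119125 + 0.139560 + 0.042425 = 0.621662
Keeping only the newsletter send-present terms gives 0.181985, so
  P(newsletter send | traffic spike, viral social-media post) = 0.181985 / 0.621662 ≈ 0.2927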